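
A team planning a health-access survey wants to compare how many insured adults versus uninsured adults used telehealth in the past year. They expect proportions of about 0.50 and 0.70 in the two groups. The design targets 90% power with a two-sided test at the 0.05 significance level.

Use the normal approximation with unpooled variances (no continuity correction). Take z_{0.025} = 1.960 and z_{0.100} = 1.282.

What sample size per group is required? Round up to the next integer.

n = 121 per group

n = (z_{α/2} + z_β)² · [p₁(1−p₁) + p₂(1−p₂)] / (p₁ − p₂)²
  = (1.960 + 1.282)² · (0.50·0.50 + 0.70·0.30) / (-0.20)²
  = (3.242)² · (0.2500 + 0.2100) / 0.0400
  = 10.5106 · 0.4600 / 0.0400
  = 120.87
Round up → n = 121 per group.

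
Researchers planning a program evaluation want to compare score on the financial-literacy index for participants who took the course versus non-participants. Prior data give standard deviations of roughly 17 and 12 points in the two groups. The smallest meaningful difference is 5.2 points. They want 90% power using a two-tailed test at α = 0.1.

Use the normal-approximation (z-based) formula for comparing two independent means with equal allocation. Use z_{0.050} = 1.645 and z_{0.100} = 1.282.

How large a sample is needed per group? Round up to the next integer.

n = (z_{α/2} + z_β)² · (σ₁² + σ₂²) / δ²
  = (1.645 + 1.282)² · (17² + 12² = 433) / 5.2²
  = 8.5673 · 433 / 27.04
  = 137.19
Round up → n = 138 per group.

n = 138 per group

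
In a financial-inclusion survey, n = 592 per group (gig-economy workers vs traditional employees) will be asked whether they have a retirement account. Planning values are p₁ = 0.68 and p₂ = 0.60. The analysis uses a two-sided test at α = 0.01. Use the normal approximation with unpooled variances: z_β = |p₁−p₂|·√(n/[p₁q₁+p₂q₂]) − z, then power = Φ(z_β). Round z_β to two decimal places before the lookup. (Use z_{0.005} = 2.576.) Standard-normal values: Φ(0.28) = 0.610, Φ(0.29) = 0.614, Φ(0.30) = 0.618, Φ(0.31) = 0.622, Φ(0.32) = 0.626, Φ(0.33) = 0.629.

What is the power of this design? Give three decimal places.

z_β = |p₁−p₂|·√(n/[p₁q₁+p₂q₂]) − z_{α/2}
    = 0.08 · √(592/0.4576) − 2.576
    = 0.08 · 35.9681 − 2.576
    = 2.8775 − 2.576 = 0.3015 → 0.30
Power = Φ(0.30) = 0.618.

Power ≈ 0.618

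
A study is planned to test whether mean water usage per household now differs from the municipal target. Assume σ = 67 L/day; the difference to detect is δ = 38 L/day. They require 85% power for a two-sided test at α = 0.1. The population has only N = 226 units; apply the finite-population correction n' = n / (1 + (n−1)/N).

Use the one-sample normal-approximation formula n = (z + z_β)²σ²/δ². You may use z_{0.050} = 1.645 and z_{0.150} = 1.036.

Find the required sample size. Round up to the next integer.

n = 21

n = (z_{α/2} + z_β)² · σ² / δ²
  = (1.645 + 1.036)² · 67² / 38²
  = 7.1878 · 4489 / 1444
  = 22.34
Finite-population correction (N = 226): 22.34 / (1 + (22.34 − 1)/226) = 20.42.
Round up → n = 21.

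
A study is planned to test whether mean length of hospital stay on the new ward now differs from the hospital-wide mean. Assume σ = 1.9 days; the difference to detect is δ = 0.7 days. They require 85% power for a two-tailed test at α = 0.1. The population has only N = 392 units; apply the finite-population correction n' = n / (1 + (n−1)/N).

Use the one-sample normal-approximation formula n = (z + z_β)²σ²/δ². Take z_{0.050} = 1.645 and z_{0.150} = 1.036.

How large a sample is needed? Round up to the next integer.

n = (z_{α/2} + z_β)² · σ² / δ²
  = (1.645 + 1.036)² · 1.9² / 0.7²
  = 7.1878 · 3.61 / 0.49
  = 52.95
Finite-population correction (N = 392): 52.95 / (1 + (52.95 − 1)/392) = 46.76.
Round up → n = 47.

n = 47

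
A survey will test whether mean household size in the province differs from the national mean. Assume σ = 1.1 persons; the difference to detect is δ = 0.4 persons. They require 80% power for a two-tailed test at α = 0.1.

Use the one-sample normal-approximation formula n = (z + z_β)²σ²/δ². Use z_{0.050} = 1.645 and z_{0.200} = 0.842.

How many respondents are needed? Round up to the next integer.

n = (z_{α/2} + z_β)² · σ² / δ²
  = (1.645 + 0.842)² · 1.1² / 0.4²
  = 6.1852 · 1.21 / 0.16
  = 46.78
Round up → n = 47.

n = 47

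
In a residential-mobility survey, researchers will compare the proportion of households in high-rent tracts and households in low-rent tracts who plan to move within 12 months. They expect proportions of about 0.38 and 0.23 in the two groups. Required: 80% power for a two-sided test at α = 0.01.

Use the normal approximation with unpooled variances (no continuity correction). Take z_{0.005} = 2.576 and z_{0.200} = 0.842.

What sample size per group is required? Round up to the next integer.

n = 215 per group

n = (z_{α/2} + z_β)² · [p₁(1−p₁) + p₂(1−p₂)] / (p₁ − p₂)²
  = (2.576 + 0.842)² · (0.38·0.62 + 0.23·0.77) / (0.15)²
  = (3.418)² · (0.2356 + 0.1771) / 0.0225
  = 11.6827 · 0.4127 / 0.0225
  = 214.29
Round up → n = 215 per group.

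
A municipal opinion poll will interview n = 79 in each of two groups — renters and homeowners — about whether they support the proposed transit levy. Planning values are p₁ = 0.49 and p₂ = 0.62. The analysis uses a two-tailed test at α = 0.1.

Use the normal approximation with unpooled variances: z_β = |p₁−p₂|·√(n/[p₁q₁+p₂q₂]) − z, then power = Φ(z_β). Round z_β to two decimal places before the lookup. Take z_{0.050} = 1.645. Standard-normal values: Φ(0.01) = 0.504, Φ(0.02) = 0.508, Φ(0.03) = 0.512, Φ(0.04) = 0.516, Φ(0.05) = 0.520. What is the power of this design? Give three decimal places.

Power ≈ 0.504

z_β = |p₁−p₂|·√(n/[p₁q₁+p₂q₂]) − z_{α/2}
    = 0.13 · √(79/0.4855) − 1.645
    = 0.13 · 12.7561 − 1.645
    = 1.6583 − 1.645 = 0.0133 → 0.01
Power = Φ(0.01) = 0.504.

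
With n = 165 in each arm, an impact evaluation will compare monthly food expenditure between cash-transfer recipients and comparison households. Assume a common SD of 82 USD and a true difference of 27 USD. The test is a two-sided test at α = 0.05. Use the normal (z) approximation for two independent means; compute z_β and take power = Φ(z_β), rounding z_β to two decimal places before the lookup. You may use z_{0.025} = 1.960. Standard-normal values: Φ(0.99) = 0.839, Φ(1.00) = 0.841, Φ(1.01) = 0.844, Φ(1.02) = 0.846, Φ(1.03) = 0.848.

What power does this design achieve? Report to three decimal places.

Power ≈ 0.848

z_β = δ·√(n/(σ₁²+σ₂²)) − z_{α/2}
    = 27 · √(165/13448) − 1.960
    = 27 · 0.11077 − 1.960
    = 2.9907 − 1.960 = 1.0307 → 1.03
Power = Φ(1.03) = 0.848.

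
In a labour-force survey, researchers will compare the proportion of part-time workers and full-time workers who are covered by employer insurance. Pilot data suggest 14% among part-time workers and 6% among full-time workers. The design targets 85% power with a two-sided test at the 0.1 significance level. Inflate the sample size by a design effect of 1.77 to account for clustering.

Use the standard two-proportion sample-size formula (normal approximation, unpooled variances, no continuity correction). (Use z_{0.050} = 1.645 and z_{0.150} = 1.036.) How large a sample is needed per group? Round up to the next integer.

n = (z_{α/2} + z_β)² · [p₁(1−p₁) + p₂(1−p₂)] / (p₁ − p₂)²
  = (1.645 + 1.036)² · (0.14·0.86 + 0.06·0.94) / (0.08)²
  = (2.681)² · (0.1204 + 0.0564) / 0.0064
  = 7.1878 · 0.1768 / 0.0064
  = 198.56
Design effect: 1.77 × 198.56 = 351.45.
Round up → n = 352 per group.

n = 352 per group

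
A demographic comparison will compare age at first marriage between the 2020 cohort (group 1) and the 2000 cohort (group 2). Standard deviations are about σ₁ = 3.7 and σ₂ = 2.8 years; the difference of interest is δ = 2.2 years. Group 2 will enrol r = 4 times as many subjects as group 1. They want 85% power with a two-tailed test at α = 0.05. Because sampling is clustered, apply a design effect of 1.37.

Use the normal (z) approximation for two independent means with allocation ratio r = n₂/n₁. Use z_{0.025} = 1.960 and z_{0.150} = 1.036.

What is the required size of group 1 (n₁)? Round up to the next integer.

n₁ = (z_{α/2} + z_β)² · (σ₁² + σ₂²/r) / δ²
   = (1.960 + 1.036)² · (3.7² + 2.8²/4) / 2.2²
   = 8.9760 · (13.69 + 1.96) / 4.84
   = 8.9760 · 15.65 / 4.84
   = 29.02
Design effect: 1.37 × 29.02 = 39.76.
Round up → n₁ = 40; n₂ = r·n₁ = 4 × 40 = 160.

n₁ = 40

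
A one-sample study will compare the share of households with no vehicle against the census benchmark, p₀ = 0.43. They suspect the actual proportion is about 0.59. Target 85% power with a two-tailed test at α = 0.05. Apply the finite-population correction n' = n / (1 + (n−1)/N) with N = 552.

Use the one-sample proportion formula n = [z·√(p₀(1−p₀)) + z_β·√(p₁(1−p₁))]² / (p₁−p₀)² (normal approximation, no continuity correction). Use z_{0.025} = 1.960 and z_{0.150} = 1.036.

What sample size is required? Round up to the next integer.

n = 75

n = [z_{α/2}·√(p₀q₀) + z_β·√(p₁q₁)]² / (p₁ − p₀)²
  = [1.960·√(0.43·0.57) + 1.036·√(0.59·0.41)]² / (0.16)²
  = [1.960·0.4951 + 1.036·0.4918]² / 0.0256
  = [1.4799]² / 0.0256
  = 85.55
Finite-population correction (N = 552): 85.55 / (1 + (85.55 − 1)/552) = 74.19.
Round up → n = 75.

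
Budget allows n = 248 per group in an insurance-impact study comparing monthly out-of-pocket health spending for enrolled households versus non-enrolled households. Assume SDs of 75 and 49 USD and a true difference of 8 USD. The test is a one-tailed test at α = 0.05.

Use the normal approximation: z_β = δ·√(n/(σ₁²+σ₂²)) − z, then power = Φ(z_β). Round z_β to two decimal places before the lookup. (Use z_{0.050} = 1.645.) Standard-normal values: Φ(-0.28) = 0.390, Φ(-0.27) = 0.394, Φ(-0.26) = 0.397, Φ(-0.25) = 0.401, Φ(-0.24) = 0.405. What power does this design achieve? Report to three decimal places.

Power ≈ 0.405

z_β = δ·√(n/(σ₁²+σ₂²)) − z_α
    = 8 · √(248/8026) − 1.645
    = 8 · 0.17578 − 1.645
    = 1.4063 − 1.645 = -0.2387 → -0.24
Power = Φ(-0.24) = 0.405.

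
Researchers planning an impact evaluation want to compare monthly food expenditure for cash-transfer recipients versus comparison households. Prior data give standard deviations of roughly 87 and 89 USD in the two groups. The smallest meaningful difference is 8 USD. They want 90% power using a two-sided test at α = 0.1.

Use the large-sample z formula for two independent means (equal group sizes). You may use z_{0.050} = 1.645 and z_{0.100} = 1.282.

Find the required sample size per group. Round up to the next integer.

n = 2074 per group

n = (z_{α/2} + z_β)² · (σ₁² + σ₂²) / δ²
  = (1.645 + 1.282)² · (87² + 89² = 15490) / 8²
  = 8.5673 · 15490 / 64
  = 2073.56
Round up → n = 2074 per group.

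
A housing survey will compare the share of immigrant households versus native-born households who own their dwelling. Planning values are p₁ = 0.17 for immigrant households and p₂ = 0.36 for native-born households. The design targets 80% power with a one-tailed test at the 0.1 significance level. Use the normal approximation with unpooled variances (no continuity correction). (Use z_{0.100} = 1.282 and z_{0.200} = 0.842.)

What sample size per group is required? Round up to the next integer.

n = 47 per group

n = (z_α + z_β)² · [p₁(1−p₁) + p₂(1−p₂)] / (p₁ − p₂)²
  = (1.282 + 0.842)² · (0.17·0.83 + 0.36·0.64) / (-0.19)²
  = (2.124)² · (0.1411 + 0.2304) / 0.0361
  = 4.5114 · 0.3715 / 0.0361
  = 46.43
Round up → n = 47 per group.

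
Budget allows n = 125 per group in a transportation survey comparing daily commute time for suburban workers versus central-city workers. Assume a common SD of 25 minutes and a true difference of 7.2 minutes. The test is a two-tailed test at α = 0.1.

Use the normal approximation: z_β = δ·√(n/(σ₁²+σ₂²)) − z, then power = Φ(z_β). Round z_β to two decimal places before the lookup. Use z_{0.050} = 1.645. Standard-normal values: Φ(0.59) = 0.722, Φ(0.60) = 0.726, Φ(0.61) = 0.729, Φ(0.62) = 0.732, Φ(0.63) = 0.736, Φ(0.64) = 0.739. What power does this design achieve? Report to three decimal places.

z_β = δ·√(n/(σ₁²+σ₂²)) − z_{α/2}
    = 7.2 · √(125/1250) − 1.645
    = 7.2 · 0.31623 − 1.645
    = 2.2768 − 1.645 = 0.6318 → 0.63
Power = Φ(0.63) = 0.736.

Power ≈ 0.736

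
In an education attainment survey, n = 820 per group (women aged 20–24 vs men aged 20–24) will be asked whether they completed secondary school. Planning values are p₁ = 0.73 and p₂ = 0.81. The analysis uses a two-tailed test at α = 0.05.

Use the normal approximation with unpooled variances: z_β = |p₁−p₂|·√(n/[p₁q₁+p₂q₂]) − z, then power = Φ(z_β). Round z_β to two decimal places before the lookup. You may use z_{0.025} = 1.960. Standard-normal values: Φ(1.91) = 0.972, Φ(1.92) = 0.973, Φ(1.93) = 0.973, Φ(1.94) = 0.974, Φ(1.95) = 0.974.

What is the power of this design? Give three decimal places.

z_β = |p₁−p₂|·√(n/[p₁q₁+p₂q₂]) − z_{α/2}
    = 0.08 · √(820/0.3510) − 1.960
    = 0.08 · 48.3341 − 1.960
    = 3.8667 − 1.960 = 1.9067 → 1.91
Power = Φ(1.91) = 0.972.

Power ≈ 0.972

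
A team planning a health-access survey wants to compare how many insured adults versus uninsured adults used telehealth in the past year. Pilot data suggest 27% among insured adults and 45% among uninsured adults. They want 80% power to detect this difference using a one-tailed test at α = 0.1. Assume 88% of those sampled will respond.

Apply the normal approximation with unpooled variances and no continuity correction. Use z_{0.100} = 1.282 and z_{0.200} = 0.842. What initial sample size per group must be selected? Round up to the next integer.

n = (z_α + z_β)² · [p₁(1−p₁) + p₂(1−p₂)] / (p₁ − p₂)²
  = (1.282 + 0.842)² · (0.27·0.73 + 0.45·0.55) / (-0.18)²
  = (2.124)² · (0.1971 + 0.2475) / 0.0324
  = 4.5114 · 0.4446 / 0.0324
  = 61.91
Adjust for 88% response: 61.91 / 0.88 = 70.35.
Round up → n = 71 per group.

n = 71 per group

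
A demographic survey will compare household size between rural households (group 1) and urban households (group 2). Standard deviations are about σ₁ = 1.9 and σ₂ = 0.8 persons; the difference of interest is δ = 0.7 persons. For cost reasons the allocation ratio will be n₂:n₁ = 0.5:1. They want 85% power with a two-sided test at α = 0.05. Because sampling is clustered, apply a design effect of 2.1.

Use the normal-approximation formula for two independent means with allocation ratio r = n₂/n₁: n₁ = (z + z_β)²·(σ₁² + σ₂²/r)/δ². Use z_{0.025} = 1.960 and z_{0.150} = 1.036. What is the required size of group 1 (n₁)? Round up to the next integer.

n₁ = (z_{α/2} + z_β)² · (σ₁² + σ₂²/r) / δ²
   = (1.960 + 1.036)² · (1.9² + 0.8²/0.5) / 0.7²
   = 8.9760 · (3.61 + 1.28) / 0.49
   = 8.9760 · 4.89 / 0.49
   = 89.58
Design effect: 2.1 × 89.58 = 188.11.
Round up → n₁ = 189; n₂ = r·n₁ = 0.5 × 189 = 95.

n₁ = 189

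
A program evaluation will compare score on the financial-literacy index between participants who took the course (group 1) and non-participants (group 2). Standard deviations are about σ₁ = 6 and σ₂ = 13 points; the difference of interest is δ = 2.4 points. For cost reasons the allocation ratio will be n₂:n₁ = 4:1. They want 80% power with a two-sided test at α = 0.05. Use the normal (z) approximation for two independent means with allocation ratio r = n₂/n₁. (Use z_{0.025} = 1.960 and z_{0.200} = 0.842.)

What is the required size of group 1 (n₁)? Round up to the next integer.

n₁ = 107

n₁ = (z_{α/2} + z_β)² · (σ₁² + σ₂²/r) / δ²
   = (1.960 + 0.842)² · (6² + 13²/4) / 2.4²
   = 7.8512 · (36 + 42.25) / 5.76
   = 7.8512 · 78.25 / 5.76
   = 106.66
Round up → n₁ = 107; n₂ = r·n₁ = 4 × 107 = 428.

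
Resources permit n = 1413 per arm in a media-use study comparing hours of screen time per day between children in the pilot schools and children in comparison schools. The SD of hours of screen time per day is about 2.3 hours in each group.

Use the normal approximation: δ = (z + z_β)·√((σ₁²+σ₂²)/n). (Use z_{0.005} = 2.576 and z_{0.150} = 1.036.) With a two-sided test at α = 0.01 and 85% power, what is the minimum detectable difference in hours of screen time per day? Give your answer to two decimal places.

δ = (z_{α/2} + z_β) · √((σ₁²+σ₂²)/n)
  = (2.576 + 1.036) · √(10.58/1413)
  = 3.612 · √0.00749
  = 3.612 · 0.0865
  = 0.3125

Minimum detectable difference ≈ 0.31 hours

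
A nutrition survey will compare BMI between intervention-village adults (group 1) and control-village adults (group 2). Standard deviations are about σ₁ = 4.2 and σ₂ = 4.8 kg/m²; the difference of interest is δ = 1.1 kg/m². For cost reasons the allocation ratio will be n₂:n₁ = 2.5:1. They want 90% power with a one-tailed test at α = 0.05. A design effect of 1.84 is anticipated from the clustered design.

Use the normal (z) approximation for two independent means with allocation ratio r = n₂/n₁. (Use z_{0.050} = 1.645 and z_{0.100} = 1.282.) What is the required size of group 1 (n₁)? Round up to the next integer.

n₁ = 350

n₁ = (z_α + z_β)² · (σ₁² + σ₂²/r) / δ²
   = (1.645 + 1.282)² · (4.2² + 4.8²/2.5) / 1.1²
   = 8.5673 · (17.64 + 9.216) / 1.21
   = 8.5673 · 26.856 / 1.21
   = 190.15
Design effect: 1.84 × 190.15 = 349.88.
Round up → n₁ = 350; n₂ = r·n₁ = 2.5 × 350 = 875.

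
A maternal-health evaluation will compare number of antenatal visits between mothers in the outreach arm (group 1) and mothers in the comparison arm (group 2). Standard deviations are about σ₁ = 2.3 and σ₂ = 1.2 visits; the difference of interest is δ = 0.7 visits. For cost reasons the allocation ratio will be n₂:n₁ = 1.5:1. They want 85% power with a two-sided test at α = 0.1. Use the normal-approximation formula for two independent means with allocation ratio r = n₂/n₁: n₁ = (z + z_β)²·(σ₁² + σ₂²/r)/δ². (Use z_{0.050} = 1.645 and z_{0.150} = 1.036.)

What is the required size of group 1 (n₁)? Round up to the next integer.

n₁ = (z_{α/2} + z_β)² · (σ₁² + σ₂²/r) / δ²
   = (1.645 + 1.036)² · (2.3² + 1.2²/1.5) / 0.7²
   = 7.1878 · (5.29 + 0.96) / 0.49
   = 7.1878 · 6.25 / 0.49
   = 91.68
Round up → n₁ = 92; n₂ = r·n₁ = 1.5 × 92 = 138.

n₁ = 92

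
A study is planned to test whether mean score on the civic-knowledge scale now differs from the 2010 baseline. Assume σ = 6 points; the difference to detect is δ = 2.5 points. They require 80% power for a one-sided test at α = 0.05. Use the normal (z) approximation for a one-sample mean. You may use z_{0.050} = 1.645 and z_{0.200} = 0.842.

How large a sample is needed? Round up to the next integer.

n = 36

n = (z_α + z_β)² · σ² / δ²
  = (1.645 + 0.842)² · 6² / 2.5²
  = 6.1852 · 36 / 6.25
  = 35.63
Round up → n = 36.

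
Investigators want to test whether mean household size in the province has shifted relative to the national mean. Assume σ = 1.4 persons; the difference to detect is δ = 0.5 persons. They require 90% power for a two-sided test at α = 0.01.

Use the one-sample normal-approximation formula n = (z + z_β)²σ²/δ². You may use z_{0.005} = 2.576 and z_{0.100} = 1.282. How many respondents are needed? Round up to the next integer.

n = (z_{α/2} + z_β)² · σ² / δ²
  = (2.576 + 1.282)² · 1.4² / 0.5²
  = 14.8842 · 1.96 / 0.25
  = 116.69
Round up → n = 117.

n = 117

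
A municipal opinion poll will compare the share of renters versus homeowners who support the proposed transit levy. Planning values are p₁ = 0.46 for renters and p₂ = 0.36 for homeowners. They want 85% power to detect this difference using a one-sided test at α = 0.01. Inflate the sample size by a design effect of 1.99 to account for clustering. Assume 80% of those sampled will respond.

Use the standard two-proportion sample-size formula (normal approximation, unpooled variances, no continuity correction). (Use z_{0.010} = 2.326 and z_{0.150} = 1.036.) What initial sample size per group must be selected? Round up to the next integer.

n = (z_α + z_β)² · [p₁(1−p₁) + p₂(1−p₂)] / (p₁ − p₂)²
  = (2.326 + 1.036)² · (0.46·0.54 + 0.36·0.64) / (0.10)²
  = (3.362)² · (0.2484 + 0.2304) / 0.0100
  = 11.3030 · 0.4788 / 0.0100
  = 541.19
Design effect: 1.99 × 541.19 = 1076.97.
Adjust for 80% response: 1076.97 / 0.80 = 1346.21.
Round up → n = 1347 per group.

n = 1347 per group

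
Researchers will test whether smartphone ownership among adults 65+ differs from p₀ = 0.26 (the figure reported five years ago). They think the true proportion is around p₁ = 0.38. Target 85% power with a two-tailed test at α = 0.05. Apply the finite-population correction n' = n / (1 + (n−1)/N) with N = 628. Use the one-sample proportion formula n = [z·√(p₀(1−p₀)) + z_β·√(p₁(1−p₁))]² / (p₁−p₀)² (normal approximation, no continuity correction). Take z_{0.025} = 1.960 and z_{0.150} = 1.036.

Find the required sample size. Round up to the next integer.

n = [z_{α/2}·√(p₀q₀) + z_β·√(p₁q₁)]² / (p₁ − p₀)²
  = [1.960·√(0.26·0.74) + 1.036·√(0.38·0.62)]² / (0.12)²
  = [1.960·0.4386 + 1.036·0.4854]² / 0.0144
  = [1.3626]² / 0.0144
  = 128.93
Finite-population correction (N = 628): 128.93 / (1 + (128.93 − 1)/628) = 107.11.
Round up → n = 108.

n = 108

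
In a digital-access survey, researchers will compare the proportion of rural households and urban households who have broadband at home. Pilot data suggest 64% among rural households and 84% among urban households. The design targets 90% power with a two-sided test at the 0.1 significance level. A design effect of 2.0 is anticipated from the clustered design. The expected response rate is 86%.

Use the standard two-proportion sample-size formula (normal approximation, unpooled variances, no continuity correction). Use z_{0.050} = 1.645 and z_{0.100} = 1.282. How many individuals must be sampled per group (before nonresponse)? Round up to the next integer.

n = 182 per group

n = (z_{α/2} + z_β)² · [p₁(1−p₁) + p₂(1−p₂)] / (p₁ − p₂)²
  = (1.645 + 1.282)² · (0.64·0.36 + 0.84·0.16) / (-0.20)²
  = (2.927)² · (0.2304 + 0.1344) / 0.0400
  = 8.5673 · 0.3648 / 0.0400
  = 78.13
Design effect: 2.0 × 78.13 = 156.27.
Adjust for 86% response: 156.27 / 0.86 = 181.71.
Round up → n = 182 per group.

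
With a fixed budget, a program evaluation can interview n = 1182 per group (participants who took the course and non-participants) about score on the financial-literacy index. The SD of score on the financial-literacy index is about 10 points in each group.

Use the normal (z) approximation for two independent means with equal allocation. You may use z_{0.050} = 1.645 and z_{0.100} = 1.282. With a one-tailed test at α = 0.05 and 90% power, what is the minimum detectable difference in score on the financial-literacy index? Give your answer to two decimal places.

Minimum detectable difference ≈ 1.20 points

δ = (z_α + z_β) · √((σ₁²+σ₂²)/n)
  = (1.645 + 1.282) · √(200/1182)
  = 2.927 · √0.1692
  = 2.927 · 0.4113
  = 1.2040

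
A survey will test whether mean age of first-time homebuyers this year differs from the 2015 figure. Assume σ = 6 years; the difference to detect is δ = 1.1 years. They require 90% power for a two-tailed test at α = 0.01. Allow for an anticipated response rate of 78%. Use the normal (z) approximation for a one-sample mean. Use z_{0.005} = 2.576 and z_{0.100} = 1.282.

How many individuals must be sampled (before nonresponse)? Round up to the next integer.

n = (z_{α/2} + z_β)² · σ² / δ²
  = (2.576 + 1.282)² · 6² / 1.1²
  = 14.8842 · 36 / 1.21
  = 442.83
Adjust for 78% response: 442.83 / 0.78 = 567.74.
Round up → n = 568.

n = 568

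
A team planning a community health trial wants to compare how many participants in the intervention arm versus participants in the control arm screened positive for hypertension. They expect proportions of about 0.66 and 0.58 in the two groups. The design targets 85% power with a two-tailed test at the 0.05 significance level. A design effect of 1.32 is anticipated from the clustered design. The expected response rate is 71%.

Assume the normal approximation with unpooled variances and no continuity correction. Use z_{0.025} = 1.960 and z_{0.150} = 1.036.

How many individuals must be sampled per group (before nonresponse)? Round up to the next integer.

n = (z_{α/2} + z_β)² · [p₁(1−p₁) + p₂(1−p₂)] / (p₁ − p₂)²
  = (1.960 + 1.036)² · (0.66·0.34 + 0.58·0.42) / (0.08)²
  = (2.996)² · (0.2244 + 0.2436) / 0.0064
  = 8.9760 · 0.4680 / 0.0064
  = 656.37
Design effect: 1.32 × 656.37 = 866.41.
Adjust for 71% response: 866.41 / 0.71 = 1220.30.
Round up → n = 1221 per group.

n = 1221 per group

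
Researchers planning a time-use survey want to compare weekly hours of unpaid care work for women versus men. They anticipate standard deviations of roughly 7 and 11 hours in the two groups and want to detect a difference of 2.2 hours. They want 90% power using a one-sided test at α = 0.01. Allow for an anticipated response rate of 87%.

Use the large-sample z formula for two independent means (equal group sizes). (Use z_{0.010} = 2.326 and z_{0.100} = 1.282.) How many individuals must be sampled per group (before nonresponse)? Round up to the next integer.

n = (z_α + z_β)² · (σ₁² + σ₂²) / δ²
  = (2.326 + 1.282)² · (7² + 11² = 170) / 2.2²
  = 13.0177 · 170 / 4.84
  = 457.23
Adjust for 87% response: 457.23 / 0.87 = 525.55.
Round up → n = 526 per group.

n = 526 per group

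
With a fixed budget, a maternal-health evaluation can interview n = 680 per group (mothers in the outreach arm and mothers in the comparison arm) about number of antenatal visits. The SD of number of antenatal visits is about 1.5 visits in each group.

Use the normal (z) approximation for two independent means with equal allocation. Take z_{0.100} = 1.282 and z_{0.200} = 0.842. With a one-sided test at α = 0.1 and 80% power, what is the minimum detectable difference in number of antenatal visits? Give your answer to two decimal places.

δ = (z_α + z_β) · √((σ₁²+σ₂²)/n)
  = (1.282 + 0.842) · √(4.5/680)
  = 2.124 · √0.00662
  = 2.124 · 0.0813
  = 0.1728

Minimum detectable difference ≈ 0.17 visits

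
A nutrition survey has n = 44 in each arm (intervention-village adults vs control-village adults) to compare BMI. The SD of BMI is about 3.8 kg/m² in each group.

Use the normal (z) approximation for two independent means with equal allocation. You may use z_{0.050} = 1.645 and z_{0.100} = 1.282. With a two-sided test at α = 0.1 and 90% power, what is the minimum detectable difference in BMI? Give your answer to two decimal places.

δ = (z_{α/2} + z_β) · √((σ₁²+σ₂²)/n)
  = (1.645 + 1.282) · √(28.88/44)
  = 2.927 · √0.65636
  = 2.927 · 0.8102
  = 2.3713

Minimum detectable difference ≈ 2.37 kg/m²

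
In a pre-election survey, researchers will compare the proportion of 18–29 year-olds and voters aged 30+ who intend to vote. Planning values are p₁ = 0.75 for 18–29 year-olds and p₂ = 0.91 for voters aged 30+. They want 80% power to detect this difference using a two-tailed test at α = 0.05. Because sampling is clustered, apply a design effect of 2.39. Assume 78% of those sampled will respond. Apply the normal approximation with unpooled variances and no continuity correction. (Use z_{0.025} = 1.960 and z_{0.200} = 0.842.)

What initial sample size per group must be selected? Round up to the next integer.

n = (z_{α/2} + z_β)² · [p₁(1−p₁) + p₂(1−p₂)] / (p₁ − p₂)²
  = (1.960 + 0.842)² · (0.75·0.25 + 0.91·0.09) / (-0.16)²
  = (2.802)² · (0.1875 + 0.0819) / 0.0256
  = 7.8512 · 0.2694 / 0.0256
  = 82.62
Design effect: 2.39 × 82.62 = 197.47.
Adjust for 78% response: 197.47 / 0.78 = 253.16.
Round up → n = 254 per group.

n = 254 per group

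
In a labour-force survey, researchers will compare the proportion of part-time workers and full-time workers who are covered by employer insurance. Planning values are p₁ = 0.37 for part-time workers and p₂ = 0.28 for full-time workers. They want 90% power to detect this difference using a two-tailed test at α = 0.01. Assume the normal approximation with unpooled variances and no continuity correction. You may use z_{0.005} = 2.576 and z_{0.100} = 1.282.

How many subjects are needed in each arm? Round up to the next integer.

n = 799 per group

n = (z_{α/2} + z_β)² · [p₁(1−p₁) + p₂(1−p₂)] / (p₁ − p₂)²
  = (2.576 + 1.282)² · (0.37·0.63 + 0.28·0.72) / (0.09)²
  = (3.858)² · (0.2331 + 0.2016) / 0.0081
  = 14.8842 · 0.4347 / 0.0081
  = 798.78
Round up → n = 799 per group.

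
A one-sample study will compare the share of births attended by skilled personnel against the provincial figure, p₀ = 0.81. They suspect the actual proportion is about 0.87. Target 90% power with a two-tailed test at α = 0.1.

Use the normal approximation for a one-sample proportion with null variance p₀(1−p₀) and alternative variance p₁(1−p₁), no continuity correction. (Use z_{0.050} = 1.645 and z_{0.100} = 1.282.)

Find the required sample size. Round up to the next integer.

n = 322

n = [z_{α/2}·√(p₀q₀) + z_β·√(p₁q₁)]² / (p₁ − p₀)²
  = [1.645·√(0.81·0.19) + 1.282·√(0.87·0.13)]² / (0.06)²
  = [1.645·0.3923 + 1.282·0.3363]² / 0.0036
  = [1.0765]² / 0.0036
  = 321.89
Round up → n = 322.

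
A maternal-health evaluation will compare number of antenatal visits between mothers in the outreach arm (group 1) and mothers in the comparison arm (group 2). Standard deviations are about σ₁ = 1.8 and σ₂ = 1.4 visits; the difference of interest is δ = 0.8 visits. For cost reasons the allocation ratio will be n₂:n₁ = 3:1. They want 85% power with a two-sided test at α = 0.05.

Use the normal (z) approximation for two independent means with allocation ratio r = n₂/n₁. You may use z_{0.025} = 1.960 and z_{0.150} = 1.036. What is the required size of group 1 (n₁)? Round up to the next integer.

n₁ = (z_{α/2} + z_β)² · (σ₁² + σ₂²/r) / δ²
   = (1.960 + 1.036)² · (1.8² + 1.4²/3) / 0.8²
   = 8.9760 · (3.24 + 0.65333) / 0.64
   = 8.9760 · 3.8933 / 0.64
   = 54.60
Round up → n₁ = 55; n₂ = r·n₁ = 3 × 55 = 165.

n₁ = 55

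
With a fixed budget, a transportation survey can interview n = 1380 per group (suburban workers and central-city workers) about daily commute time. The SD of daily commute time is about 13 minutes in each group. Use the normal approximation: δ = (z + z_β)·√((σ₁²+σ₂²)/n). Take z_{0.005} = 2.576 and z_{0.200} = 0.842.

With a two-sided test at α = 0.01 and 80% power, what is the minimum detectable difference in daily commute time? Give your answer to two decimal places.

Minimum detectable difference ≈ 1.69 minutes

δ = (z_{α/2} + z_β) · √((σ₁²+σ₂²)/n)
  = (2.576 + 0.842) · √(338/1380)
  = 3.418 · √0.24493
  = 3.418 · 0.4949
  = 1.6916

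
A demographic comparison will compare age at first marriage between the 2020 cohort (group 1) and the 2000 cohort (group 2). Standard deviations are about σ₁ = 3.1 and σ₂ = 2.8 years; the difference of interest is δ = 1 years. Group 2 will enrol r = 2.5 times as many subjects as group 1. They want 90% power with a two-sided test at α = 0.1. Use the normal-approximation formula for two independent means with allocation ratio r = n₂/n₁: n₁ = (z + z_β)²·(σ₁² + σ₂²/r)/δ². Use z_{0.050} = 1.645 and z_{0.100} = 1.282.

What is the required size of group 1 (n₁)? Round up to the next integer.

n₁ = 110

n₁ = (z_{α/2} + z_β)² · (σ₁² + σ₂²/r) / δ²
   = (1.645 + 1.282)² · (3.1² + 2.8²/2.5) / 1²
   = 8.5673 · (9.61 + 3.136) / 1
   = 8.5673 · 12.746 / 1
   = 109.20
Round up → n₁ = 110; n₂ = r·n₁ = 2.5 × 110 = 275.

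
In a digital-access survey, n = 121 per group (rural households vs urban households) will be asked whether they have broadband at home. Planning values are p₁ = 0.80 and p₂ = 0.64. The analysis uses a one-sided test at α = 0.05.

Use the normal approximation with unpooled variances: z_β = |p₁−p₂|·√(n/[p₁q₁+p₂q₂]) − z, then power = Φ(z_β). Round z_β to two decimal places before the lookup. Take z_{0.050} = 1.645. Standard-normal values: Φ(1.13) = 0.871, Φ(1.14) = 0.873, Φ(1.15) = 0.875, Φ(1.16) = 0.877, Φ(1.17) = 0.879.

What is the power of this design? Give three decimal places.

z_β = |p₁−p₂|·√(n/[p₁q₁+p₂q₂]) − z_α
    = 0.16 · √(121/0.3904) − 1.645
    = 0.16 · 17.6051 − 1.645
    = 2.8168 − 1.645 = 1.1718 → 1.17
Power = Φ(1.17) = 0.879.

Power ≈ 0.879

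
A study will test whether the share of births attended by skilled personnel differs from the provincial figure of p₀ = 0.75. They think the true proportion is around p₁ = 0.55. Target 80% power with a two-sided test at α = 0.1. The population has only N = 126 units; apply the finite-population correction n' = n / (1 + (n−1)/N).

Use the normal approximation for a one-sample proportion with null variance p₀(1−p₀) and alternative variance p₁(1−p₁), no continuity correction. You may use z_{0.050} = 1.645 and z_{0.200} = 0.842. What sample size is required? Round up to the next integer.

n = 26

n = [z_{α/2}·√(p₀q₀) + z_β·√(p₁q₁)]² / (p₁ − p₀)²
  = [1.645·√(0.75·0.25) + 0.842·√(0.55·0.45)]² / (-0.20)²
  = [1.645·0.4330 + 0.842·0.4975]² / 0.0400
  = [1.1312]² / 0.0400
  = 31.99
Finite-population correction (N = 126): 31.99 / (1 + (31.99 − 1)/126) = 25.68.
Round up → n = 26.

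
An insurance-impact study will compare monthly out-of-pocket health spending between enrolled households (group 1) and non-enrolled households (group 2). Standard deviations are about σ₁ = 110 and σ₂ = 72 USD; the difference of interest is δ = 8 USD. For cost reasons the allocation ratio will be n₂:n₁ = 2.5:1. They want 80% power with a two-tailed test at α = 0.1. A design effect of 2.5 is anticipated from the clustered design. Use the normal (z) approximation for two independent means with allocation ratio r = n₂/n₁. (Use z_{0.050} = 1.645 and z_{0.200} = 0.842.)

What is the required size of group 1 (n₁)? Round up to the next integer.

n₁ = 3425

n₁ = (z_{α/2} + z_β)² · (σ₁² + σ₂²/r) / δ²
   = (1.645 + 0.842)² · (110² + 72²/2.5) / 8²
   = 6.1852 · (12100 + 2073.6) / 64
   = 6.1852 · 14173.6 / 64
   = 1369.78
Design effect: 2.5 × 1369.78 = 3424.46.
Round up → n₁ = 3425; n₂ = r·n₁ = 2.5 × 3425 = 8563.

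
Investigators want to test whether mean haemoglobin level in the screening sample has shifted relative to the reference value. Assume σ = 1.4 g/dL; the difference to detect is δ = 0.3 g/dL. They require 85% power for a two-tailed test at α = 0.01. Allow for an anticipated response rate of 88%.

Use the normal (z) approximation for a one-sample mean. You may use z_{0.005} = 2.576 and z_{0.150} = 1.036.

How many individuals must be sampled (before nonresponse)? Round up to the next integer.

n = 323

n = (z_{α/2} + z_β)² · σ² / δ²
  = (2.576 + 1.036)² · 1.4² / 0.3²
  = 13.0465 · 1.96 / 0.09
  = 284.12
Adjust for 88% response: 284.12 / 0.88 = 322.87.
Round up → n = 323.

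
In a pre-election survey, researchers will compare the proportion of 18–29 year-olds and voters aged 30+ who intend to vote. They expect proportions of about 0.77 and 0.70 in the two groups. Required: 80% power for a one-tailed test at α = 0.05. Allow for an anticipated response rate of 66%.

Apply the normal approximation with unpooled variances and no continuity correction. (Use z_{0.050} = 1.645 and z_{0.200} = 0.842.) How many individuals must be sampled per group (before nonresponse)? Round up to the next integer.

n = (z_α + z_β)² · [p₁(1−p₁) + p₂(1−p₂)] / (p₁ − p₂)²
  = (1.645 + 0.842)² · (0.77·0.23 + 0.70·0.30) / (0.07)²
  = (2.487)² · (0.1771 + 0.2100) / 0.0049
  = 6.1852 · 0.3871 / 0.0049
  = 488.63
Adjust for 66% response: 488.63 / 0.66 = 740.35.
Round up → n = 741 per group.

n = 741 per group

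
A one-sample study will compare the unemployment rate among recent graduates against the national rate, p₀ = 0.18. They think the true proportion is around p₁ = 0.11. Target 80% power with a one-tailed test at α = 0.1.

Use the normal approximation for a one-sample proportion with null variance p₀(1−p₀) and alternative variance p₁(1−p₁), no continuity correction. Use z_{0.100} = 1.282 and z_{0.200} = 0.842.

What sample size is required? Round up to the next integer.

n = [z_α·√(p₀q₀) + z_β·√(p₁q₁)]² / (p₁ − p₀)²
  = [1.282·√(0.18·0.82) + 0.842·√(0.11·0.89)]² / (-0.07)²
  = [1.282·0.3842 + 0.842·0.3129]² / 0.0049
  = [0.7560]² / 0.0049
  = 116.63
Round up → n = 117.

n = 117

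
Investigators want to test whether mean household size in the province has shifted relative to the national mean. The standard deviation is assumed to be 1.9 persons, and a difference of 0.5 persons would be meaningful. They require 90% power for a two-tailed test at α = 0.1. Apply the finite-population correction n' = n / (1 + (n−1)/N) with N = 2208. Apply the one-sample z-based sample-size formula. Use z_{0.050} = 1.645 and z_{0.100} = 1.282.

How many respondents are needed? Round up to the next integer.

n = 118

n = (z_{α/2} + z_β)² · σ² / δ²
  = (1.645 + 1.282)² · 1.9² / 0.5²
  = 8.5673 · 3.61 / 0.25
  = 123.71
Finite-population correction (N = 2208): 123.71 / (1 + (123.71 − 1)/2208) = 117.20.
Round up → n = 118.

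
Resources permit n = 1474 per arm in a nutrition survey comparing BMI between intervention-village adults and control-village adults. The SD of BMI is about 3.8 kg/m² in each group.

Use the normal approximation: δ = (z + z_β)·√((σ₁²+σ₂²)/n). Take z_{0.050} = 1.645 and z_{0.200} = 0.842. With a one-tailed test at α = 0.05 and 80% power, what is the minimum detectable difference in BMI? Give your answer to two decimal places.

Minimum detectable difference ≈ 0.35 kg/m²

δ = (z_α + z_β) · √((σ₁²+σ₂²)/n)
  = (1.645 + 0.842) · √(28.88/1474)
  = 2.487 · √0.01959
  = 2.487 · 0.1400
  = 0.3481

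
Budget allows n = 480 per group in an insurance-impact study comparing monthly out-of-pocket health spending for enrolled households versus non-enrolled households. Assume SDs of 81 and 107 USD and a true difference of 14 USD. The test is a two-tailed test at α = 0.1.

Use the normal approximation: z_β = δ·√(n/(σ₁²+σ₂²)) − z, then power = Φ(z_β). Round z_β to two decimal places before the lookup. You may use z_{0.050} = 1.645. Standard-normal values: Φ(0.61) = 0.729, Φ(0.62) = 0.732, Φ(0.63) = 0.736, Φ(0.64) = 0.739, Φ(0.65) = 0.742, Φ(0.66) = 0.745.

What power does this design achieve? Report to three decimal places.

z_β = δ·√(n/(σ₁²+σ₂²)) − z_{α/2}
    = 14 · √(480/18010) − 1.645
    = 14 · 0.16325 − 1.645
    = 2.2856 − 1.645 = 0.6406 → 0.64
Power = Φ(0.64) = 0.739.

Power ≈ 0.739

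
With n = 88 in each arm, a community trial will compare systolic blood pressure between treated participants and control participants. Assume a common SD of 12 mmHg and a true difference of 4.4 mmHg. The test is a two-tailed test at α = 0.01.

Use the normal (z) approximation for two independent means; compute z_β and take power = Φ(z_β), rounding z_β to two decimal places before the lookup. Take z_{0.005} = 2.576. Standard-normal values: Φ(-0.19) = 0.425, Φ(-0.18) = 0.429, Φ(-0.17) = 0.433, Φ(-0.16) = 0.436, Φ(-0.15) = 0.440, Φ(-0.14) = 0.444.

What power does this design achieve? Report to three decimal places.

z_β = δ·√(n/(σ₁²+σ₂²)) − z_{α/2}
    = 4.4 · √(88/288) − 2.576
    = 4.4 · 0.55277 − 2.576
    = 2.4322 − 2.576 = -0.1438 → -0.14
Power = Φ(-0.14) = 0.444.

Power ≈ 0.444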